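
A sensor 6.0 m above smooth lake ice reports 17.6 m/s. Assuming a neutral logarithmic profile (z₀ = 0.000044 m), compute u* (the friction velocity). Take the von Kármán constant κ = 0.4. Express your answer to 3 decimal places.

Log law: V(z) = (u*/κ) · ln(z/z₀) ⇒ u* = κ · V / ln(z/z₀)
u* = 0.4 × 17.6 / ln(6.0/0.000044) = 0.4 × 17.6 / 11.8231
   = 7.0400 / 11.8231 = 0.5954 m/s

u* ≈ 0.595 m/s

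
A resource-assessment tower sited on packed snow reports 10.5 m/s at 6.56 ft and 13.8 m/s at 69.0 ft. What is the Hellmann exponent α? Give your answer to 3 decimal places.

Power law: V₂/V₁ = (z₂/z₁)^α ⇒ α = ln(V₂/V₁) / ln(z₂/z₁)
α = ln(13.8/10.5) / ln(69.0/6.56) = ln(1.3143) / ln(10.5183)
  = 0.27329 / 2.35312 = 0.11614

α ≈ 0.116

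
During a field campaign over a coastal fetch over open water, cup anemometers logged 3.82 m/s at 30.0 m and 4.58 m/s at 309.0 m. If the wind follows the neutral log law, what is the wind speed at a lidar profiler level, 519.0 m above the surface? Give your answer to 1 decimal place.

4.7 m/s

Log law: V ∝ ln(z/z₀). From the pair, with r = V₁/V₂ = 0.83406,
ln z₀ = (ln z₁ − r·ln z₂)/(1 − r) = (3.4012 − 0.83406×5.7333)/0.16594 = -8.3209 → z₀ = 0.0002434 m
V₃ = V₁ · ln(z₃/z₀)/ln(z₁/z₀) = 3.82 × 14.5728/11.7221 = 4.7490 m/s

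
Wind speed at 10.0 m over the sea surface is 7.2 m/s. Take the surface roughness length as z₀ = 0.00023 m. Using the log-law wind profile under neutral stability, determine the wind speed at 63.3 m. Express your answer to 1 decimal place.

8.4 m/s

Log law: V(z) ∝ ln(z/z₀), so V₂/V₁ = ln(z₂/z₀) / ln(z₁/z₀).
ln(63.3/0.00023) = 12.5253, ln(10.0/0.00023) = 10.6800
V₂ = 7.2 × 12.5253/10.6800 = 7.2 × 1.1728 = 8.4440 m/s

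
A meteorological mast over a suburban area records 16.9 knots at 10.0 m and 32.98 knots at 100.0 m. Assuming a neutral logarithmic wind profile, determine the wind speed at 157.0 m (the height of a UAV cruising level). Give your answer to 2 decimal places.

Log law: V ∝ ln(z/z₀). From the pair, with r = V₁/V₂ = 0.51243,
ln z₀ = (ln z₁ − r·ln z₂)/(1 − r) = (2.3026 − 0.51243×4.6052)/0.48757 = -0.1174 → z₀ = 0.8892 m
V₃ = V₁ · ln(z₃/z₀)/ln(z₁/z₀) = 16.9 × 5.1737/2.4200 = 36.1301 knots

36.13 knots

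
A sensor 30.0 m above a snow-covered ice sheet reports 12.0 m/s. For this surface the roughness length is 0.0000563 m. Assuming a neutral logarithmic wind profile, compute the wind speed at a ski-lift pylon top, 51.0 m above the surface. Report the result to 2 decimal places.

12.48 m/s

Log law: V(z) ∝ ln(z/z₀), so V₂/V₁ = ln(z₂/z₀) / ln(z₁/z₀).
ln(51.0/0.0000563) = 13.7166, ln(30.0/0.0000563) = 13.1860
V₂ = 12.0 × 13.7166/13.1860 = 12.0 × 1.0402 = 12.4829 m/s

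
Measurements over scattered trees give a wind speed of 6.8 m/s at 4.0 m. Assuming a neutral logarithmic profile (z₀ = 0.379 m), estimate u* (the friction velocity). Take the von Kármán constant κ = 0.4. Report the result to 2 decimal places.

Log law: V(z) = (u*/κ) · ln(z/z₀) ⇒ u* = κ · V / ln(z/z₀)
u* = 0.4 × 6.8 / ln(4.0/0.379) = 0.4 × 6.8 / 2.3565
   = 2.7200 / 2.3565 = 1.1542 m/s

u* ≈ 1.15 m/s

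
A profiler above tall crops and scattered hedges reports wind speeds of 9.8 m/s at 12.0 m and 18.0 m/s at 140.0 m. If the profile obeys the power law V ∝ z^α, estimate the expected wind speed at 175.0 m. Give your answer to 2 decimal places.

19.02 m/s

First find α: α = ln(V₂/V₁)/ln(z₂/z₁) = ln(18.0/9.8)/ln(140.0/12.0) = 0.60799/2.45674 = 0.2475
Extrapolate from 140.0 m to 175.0 m: V₃ = 18.0 × (175.0/140.0)^0.2475 = 18.0 × 1.0568 = 19.0220 m/s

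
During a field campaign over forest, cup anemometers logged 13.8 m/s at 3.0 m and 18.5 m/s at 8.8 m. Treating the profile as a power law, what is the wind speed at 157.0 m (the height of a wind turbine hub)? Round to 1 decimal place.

40.6 m/s

First find α: α = ln(V₂/V₁)/ln(z₂/z₁) = ln(18.5/13.8)/ln(8.8/3.0) = 0.29310/1.07614 = 0.2724
Extrapolate from 8.8 m to 157.0 m: V₃ = 18.5 × (157.0/8.8)^0.2724 = 18.5 × 2.1920 = 40.5521 m/s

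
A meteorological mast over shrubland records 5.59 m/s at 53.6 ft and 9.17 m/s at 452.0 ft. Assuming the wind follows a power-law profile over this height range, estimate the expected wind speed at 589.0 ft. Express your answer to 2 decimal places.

9.75 m/s

First find α: α = ln(V₂/V₁)/ln(z₂/z₁) = ln(9.17/5.59)/ln(452.0/53.6) = 0.49496/2.13213 = 0.2321
Extrapolate from 452.0 ft to 589.0 ft: V₃ = 9.17 × (589.0/452.0)^0.2321 = 9.17 × 1.0634 = 9.7513 m/s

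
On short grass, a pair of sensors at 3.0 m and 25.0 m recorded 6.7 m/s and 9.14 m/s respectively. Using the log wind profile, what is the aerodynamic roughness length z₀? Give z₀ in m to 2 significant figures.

Log law: V(z) ∝ ln(z/z₀). With r = V₁/V₂ = 6.7/9.14 = 0.73304,
r · ln(z₂/z₀) = ln(z₁/z₀) ⇒ ln z₀ = (ln z₁ − r·ln z₂)/(1 − r)
ln z₀ = (1.09861 − 0.73304×3.21888) / 0.26696 = -4.7234
z₀ = exp(-4.7234) = 0.008885 m

z₀ ≈ 0.0089 m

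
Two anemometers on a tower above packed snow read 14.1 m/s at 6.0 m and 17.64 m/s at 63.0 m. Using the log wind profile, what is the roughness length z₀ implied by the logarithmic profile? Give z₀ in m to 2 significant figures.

z₀ ≈ 0.00051 m

Log law: V(z) ∝ ln(z/z₀). With r = V₁/V₂ = 14.1/17.64 = 0.79932,
r · ln(z₂/z₀) = ln(z₁/z₀) ⇒ ln z₀ = (ln z₁ − r·ln z₂)/(1 − r)
ln z₀ = (1.79176 − 0.79932×4.14313) / 0.20068 = -7.5739
z₀ = exp(-7.5739) = 0.0005137 m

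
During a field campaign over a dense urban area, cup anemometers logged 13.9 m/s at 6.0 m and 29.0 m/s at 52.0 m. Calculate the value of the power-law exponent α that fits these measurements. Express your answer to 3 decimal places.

Power law: V₂/V₁ = (z₂/z₁)^α ⇒ α = ln(V₂/V₁) / ln(z₂/z₁)
α = ln(29.0/13.9) / ln(52.0/6.0) = ln(2.0863) / ln(8.6667)
  = 0.73541 / 2.15948 = 0.34055

α ≈ 0.341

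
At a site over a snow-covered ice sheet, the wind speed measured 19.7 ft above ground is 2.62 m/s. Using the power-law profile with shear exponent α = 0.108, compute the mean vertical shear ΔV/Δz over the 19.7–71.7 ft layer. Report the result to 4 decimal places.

0.0075 m/s/ft

Power law: V₂ = V₁ · (z₂/z₁)^α = 2.62 × (3.6396)^0.108 = 3.0123 m/s
ΔV/Δz = (3.0123 − 2.62)/(71.7 − 19.7) = 0.3923/52.0000 = 0.00754 m/s/ft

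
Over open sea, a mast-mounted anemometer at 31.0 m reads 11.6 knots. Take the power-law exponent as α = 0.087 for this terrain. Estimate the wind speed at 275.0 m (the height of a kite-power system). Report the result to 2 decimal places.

Power-law profile: V₂ = V₁ · (z₂/z₁)^α
V₂ = 11.6 × (275.0/31.0)^0.087 = 11.6 × (8.8710)^0.087
    = 11.6 × 1.2091 = 14.0259 knots

14.03 knots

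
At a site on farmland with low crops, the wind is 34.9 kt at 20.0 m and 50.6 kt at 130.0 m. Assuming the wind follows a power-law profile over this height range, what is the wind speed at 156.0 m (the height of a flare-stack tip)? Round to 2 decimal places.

52.46 kt

First find α: α = ln(V₂/V₁)/ln(z₂/z₁) = ln(50.6/34.9)/ln(130.0/20.0) = 0.37146/1.87180 = 0.1985
Extrapolate from 130.0 m to 156.0 m: V₃ = 50.6 × (156.0/130.0)^0.1985 = 50.6 × 1.0368 = 52.4643 kt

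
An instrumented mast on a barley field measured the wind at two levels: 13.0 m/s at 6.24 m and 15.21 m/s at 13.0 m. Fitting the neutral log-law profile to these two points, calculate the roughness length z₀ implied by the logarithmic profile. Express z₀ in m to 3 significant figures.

z₀ ≈ 0.0832 m

Log law: V(z) ∝ ln(z/z₀). With r = V₁/V₂ = 13.0/15.21 = 0.85470,
r · ln(z₂/z₀) = ln(z₁/z₀) ⇒ ln z₀ = (ln z₁ − r·ln z₂)/(1 − r)
ln z₀ = (1.83098 − 0.85470×2.56495) / 0.14530 = -2.4865
z₀ = exp(-2.4865) = 0.08320 m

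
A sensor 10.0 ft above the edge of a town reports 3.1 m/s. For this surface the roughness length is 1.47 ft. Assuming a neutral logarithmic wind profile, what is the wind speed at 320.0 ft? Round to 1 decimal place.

Log law: V(z) ∝ ln(z/z₀), so V₂/V₁ = ln(z₂/z₀) / ln(z₁/z₀).
ln(320.0/1.47) = 5.3831, ln(10.0/1.47) = 1.9173
V₂ = 3.1 × 5.3831/1.9173 = 3.1 × 2.8076 = 8.7035 m/s

8.7 m/s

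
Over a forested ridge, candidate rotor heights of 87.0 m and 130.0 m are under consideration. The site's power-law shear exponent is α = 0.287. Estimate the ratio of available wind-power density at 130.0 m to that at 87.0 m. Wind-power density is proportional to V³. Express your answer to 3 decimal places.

Speed ratio: V_B/V_A = (z_B/z_A)^α = (130.0/87.0)^0.287 = (1.4943)^0.287 = 1.12217
Power-density ratio: P_B/P_A = (V_B/V_A)³ = (1.12217)³ = 1.41312

1.413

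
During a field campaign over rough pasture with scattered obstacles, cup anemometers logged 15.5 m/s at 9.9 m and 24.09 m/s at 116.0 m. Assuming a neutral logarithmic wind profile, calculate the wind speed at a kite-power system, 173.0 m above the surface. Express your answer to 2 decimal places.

25.49 m/s

Log law: V ∝ ln(z/z₀). From the pair, with r = V₁/V₂ = 0.64342,
ln z₀ = (ln z₁ − r·ln z₂)/(1 − r) = (2.2925 − 0.64342×4.7536)/0.35658 = -2.1483 → z₀ = 0.1167 m
V₃ = V₁ · ln(z₃/z₀)/ln(z₁/z₀) = 15.5 × 7.3015/4.4408 = 25.4851 m/s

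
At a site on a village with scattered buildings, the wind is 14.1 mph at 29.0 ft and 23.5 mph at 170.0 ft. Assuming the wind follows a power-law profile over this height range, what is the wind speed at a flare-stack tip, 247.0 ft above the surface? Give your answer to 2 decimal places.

26.18 mph

First find α: α = ln(V₂/V₁)/ln(z₂/z₁) = ln(23.5/14.1)/ln(170.0/29.0) = 0.51083/1.76850 = 0.2888
Extrapolate from 170.0 ft to 247.0 ft: V₃ = 23.5 × (247.0/170.0)^0.2888 = 23.5 × 1.1139 = 26.1778 mph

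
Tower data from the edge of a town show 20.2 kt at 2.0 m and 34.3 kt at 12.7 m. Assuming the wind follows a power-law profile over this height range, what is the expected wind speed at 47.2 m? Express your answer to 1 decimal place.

50.0 kt

First find α: α = ln(V₂/V₁)/ln(z₂/z₁) = ln(34.3/20.2)/ln(12.7/2.0) = 0.52946/1.84845 = 0.2864
Extrapolate from 12.7 m to 47.2 m: V₃ = 34.3 × (47.2/12.7)^0.2864 = 34.3 × 1.4565 = 49.9576 kt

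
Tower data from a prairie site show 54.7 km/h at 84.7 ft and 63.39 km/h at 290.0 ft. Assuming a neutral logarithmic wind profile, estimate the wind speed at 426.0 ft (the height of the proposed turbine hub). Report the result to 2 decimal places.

66.11 km/h

Log law: V ∝ ln(z/z₀). From the pair, with r = V₁/V₂ = 0.86291,
ln z₀ = (ln z₁ − r·ln z₂)/(1 − r) = (4.4391 − 0.86291×5.6699)/0.13709 = -3.3080 → z₀ = 0.03659 ft
V₃ = V₁ · ln(z₃/z₀)/ln(z₁/z₀) = 54.7 × 9.3625/7.7472 = 66.1052 km/h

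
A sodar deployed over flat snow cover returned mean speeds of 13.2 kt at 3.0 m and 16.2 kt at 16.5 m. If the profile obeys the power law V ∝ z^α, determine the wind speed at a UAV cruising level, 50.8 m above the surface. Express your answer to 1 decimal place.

First find α: α = ln(V₂/V₁)/ln(z₂/z₁) = ln(16.2/13.2)/ln(16.5/3.0) = 0.20479/1.70475 = 0.1201
Extrapolate from 16.5 m to 50.8 m: V₃ = 16.2 × (50.8/16.5)^0.1201 = 16.2 × 1.1446 = 18.5432 kt

18.5 kt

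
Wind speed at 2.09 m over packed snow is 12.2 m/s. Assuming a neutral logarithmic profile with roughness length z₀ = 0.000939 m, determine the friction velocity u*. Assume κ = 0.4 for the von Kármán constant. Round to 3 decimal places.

u* ≈ 0.633 m/s

Log law: V(z) = (u*/κ) · ln(z/z₀) ⇒ u* = κ · V / ln(z/z₀)
u* = 0.4 × 12.2 / ln(2.09/0.000939) = 0.4 × 12.2 / 7.7079
   = 4.8800 / 7.7079 = 0.6331 m/s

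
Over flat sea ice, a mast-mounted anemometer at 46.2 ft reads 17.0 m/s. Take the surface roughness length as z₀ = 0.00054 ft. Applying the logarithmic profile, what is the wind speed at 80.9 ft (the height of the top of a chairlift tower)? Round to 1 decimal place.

17.8 m/s

Log law: V(z) ∝ ln(z/z₀), so V₂/V₁ = ln(z₂/z₀) / ln(z₁/z₀).
ln(80.9/0.00054) = 11.9172, ln(46.2/0.00054) = 11.3569
V₂ = 17.0 × 11.9172/11.3569 = 17.0 × 1.0493 = 17.8386 m/s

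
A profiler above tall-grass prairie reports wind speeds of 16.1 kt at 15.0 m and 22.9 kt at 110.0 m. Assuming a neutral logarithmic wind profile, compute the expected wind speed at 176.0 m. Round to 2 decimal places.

Log law: V ∝ ln(z/z₀). From the pair, with r = V₁/V₂ = 0.70306,
ln z₀ = (ln z₁ − r·ln z₂)/(1 − r) = (2.7081 − 0.70306×4.7005)/0.29694 = -2.0093 → z₀ = 0.1341 m
V₃ = V₁ · ln(z₃/z₀)/ln(z₁/z₀) = 16.1 × 7.1798/4.7174 = 24.5041 kt

24.50 kt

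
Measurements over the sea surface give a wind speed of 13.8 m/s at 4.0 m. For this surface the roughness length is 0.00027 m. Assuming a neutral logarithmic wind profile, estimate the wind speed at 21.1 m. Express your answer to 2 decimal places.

16.19 m/s

Log law: V(z) ∝ ln(z/z₀), so V₂/V₁ = ln(z₂/z₀) / ln(z₁/z₀).
ln(21.1/0.00027) = 11.2664, ln(4.0/0.00027) = 9.6034
V₂ = 13.8 × 11.2664/9.6034 = 13.8 × 1.1732 = 16.1897 m/s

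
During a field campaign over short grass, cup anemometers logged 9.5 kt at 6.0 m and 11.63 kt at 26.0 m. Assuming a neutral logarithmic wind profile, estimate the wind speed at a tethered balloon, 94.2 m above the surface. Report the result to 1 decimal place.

Log law: V ∝ ln(z/z₀). From the pair, with r = V₁/V₂ = 0.81685,
ln z₀ = (ln z₁ − r·ln z₂)/(1 − r) = (1.7918 − 0.81685×3.2581)/0.18315 = -4.7482 → z₀ = 0.008667 m
V₃ = V₁ · ln(z₃/z₀)/ln(z₁/z₀) = 9.5 × 9.2937/6.5400 = 13.5000 kt

13.5 kt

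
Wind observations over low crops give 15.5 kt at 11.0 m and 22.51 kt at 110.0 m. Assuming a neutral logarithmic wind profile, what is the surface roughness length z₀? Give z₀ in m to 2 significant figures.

z₀ ≈ 0.068 m

Log law: V(z) ∝ ln(z/z₀). With r = V₁/V₂ = 15.5/22.51 = 0.68858,
r · ln(z₂/z₀) = ln(z₁/z₀) ⇒ ln z₀ = (ln z₁ − r·ln z₂)/(1 − r)
ln z₀ = (2.39790 − 0.68858×4.70048) / 0.31142 = -2.6934
z₀ = exp(-2.6934) = 0.06765 m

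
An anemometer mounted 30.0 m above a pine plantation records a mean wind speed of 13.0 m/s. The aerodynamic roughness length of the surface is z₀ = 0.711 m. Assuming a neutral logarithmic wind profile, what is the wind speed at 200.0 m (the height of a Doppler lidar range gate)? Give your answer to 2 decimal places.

19.59 m/s

Log law: V(z) ∝ ln(z/z₀), so V₂/V₁ = ln(z₂/z₀) / ln(z₁/z₀).
ln(200.0/0.711) = 5.6394, ln(30.0/0.711) = 3.7423
V₂ = 13.0 × 5.6394/3.7423 = 13.0 × 1.5069 = 19.5902 m/s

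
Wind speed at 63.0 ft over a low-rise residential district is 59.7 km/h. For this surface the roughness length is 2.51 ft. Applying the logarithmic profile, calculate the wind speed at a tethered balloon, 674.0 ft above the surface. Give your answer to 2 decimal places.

Log law: V(z) ∝ ln(z/z₀), so V₂/V₁ = ln(z₂/z₀) / ln(z₁/z₀).
ln(674.0/2.51) = 5.5929, ln(63.0/2.51) = 3.2229
V₂ = 59.7 × 5.5929/3.2229 = 59.7 × 1.7354 = 103.6036 km/h

103.60 km/h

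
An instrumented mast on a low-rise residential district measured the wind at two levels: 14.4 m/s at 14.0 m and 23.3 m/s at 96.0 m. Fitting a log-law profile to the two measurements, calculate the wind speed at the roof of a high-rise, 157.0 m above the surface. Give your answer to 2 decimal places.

Log law: V ∝ ln(z/z₀). From the pair, with r = V₁/V₂ = 0.61803,
ln z₀ = (ln z₁ − r·ln z₂)/(1 − r) = (2.6391 − 0.61803×4.5643)/0.38197 = -0.4760 → z₀ = 0.6213 m
V₃ = V₁ · ln(z₃/z₀)/ln(z₁/z₀) = 14.4 × 5.5323/3.1151 = 25.5739 m/s

25.57 m/s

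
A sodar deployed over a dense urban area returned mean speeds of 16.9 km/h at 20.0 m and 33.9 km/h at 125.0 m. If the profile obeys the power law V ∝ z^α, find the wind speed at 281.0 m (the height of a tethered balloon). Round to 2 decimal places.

46.11 km/h

First find α: α = ln(V₂/V₁)/ln(z₂/z₁) = ln(33.9/16.9)/ln(125.0/20.0) = 0.69610/1.83258 = 0.3798
Extrapolate from 125.0 m to 281.0 m: V₃ = 33.9 × (281.0/125.0)^0.3798 = 33.9 × 1.3603 = 46.1136 km/h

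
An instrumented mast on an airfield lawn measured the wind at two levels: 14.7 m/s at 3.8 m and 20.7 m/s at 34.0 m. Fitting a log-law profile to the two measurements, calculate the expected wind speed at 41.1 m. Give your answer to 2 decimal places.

Log law: V ∝ ln(z/z₀). From the pair, with r = V₁/V₂ = 0.71014,
ln z₀ = (ln z₁ − r·ln z₂)/(1 − r) = (1.3350 − 0.71014×3.5264)/0.28986 = -4.0338 → z₀ = 0.01771 m
V₃ = V₁ · ln(z₃/z₀)/ln(z₁/z₀) = 14.7 × 7.7498/5.3688 = 21.2193 m/s

21.22 m/s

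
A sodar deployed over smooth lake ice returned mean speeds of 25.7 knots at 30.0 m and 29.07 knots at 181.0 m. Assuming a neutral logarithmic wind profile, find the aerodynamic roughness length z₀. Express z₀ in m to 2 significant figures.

z₀ ≈ 0.000033 m

Log law: V(z) ∝ ln(z/z₀). With r = V₁/V₂ = 25.7/29.07 = 0.88407,
r · ln(z₂/z₀) = ln(z₁/z₀) ⇒ ln z₀ = (ln z₁ − r·ln z₂)/(1 − r)
ln z₀ = (3.40120 − 0.88407×5.19850) / 0.11593 = -10.3052
z₀ = exp(-10.3052) = 0.00003346 m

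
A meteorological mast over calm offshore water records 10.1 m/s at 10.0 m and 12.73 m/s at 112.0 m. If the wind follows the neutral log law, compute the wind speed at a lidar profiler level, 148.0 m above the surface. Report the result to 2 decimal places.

Log law: V ∝ ln(z/z₀). From the pair, with r = V₁/V₂ = 0.79340,
ln z₀ = (ln z₁ − r·ln z₂)/(1 − r) = (2.3026 − 0.79340×4.7185)/0.20660 = -6.9753 → z₀ = 0.0009347 m
V₃ = V₁ · ln(z₃/z₀)/ln(z₁/z₀) = 10.1 × 11.9725/9.2778 = 13.0334 m/s

13.03 m/s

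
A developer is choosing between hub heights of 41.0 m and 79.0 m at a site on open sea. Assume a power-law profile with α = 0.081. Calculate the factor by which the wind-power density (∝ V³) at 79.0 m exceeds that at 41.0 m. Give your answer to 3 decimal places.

1.173

Speed ratio: V_B/V_A = (z_B/z_A)^α = (79.0/41.0)^0.081 = (1.9268)^0.081 = 1.05456
Power-density ratio: P_B/P_A = (V_B/V_A)³ = (1.05456)³ = 1.17278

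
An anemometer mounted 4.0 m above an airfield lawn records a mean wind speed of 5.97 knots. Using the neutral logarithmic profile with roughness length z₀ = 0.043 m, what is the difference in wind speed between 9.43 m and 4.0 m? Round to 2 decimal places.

Log law: V₂ = V₁ · ln(z₂/z₀)/ln(z₁/z₀) = 5.97 × 5.3905/4.5328 = 7.0995 knots
ΔV = 7.0995 − 5.97 = 1.1295 knots

1.13 knots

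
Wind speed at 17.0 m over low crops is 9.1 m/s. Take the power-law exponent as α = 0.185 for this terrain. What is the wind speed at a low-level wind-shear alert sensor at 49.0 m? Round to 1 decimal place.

Power-law profile: V₂ = V₁ · (z₂/z₁)^α
V₂ = 9.1 × (49.0/17.0)^0.185 = 9.1 × (2.8824)^0.185
    = 9.1 × 1.2163 = 11.0686 m/s

11.1 m/s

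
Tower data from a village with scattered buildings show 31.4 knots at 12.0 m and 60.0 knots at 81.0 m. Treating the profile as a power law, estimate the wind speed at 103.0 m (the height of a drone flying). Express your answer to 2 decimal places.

First find α: α = ln(V₂/V₁)/ln(z₂/z₁) = ln(60.0/31.4)/ln(81.0/12.0) = 0.64754/1.90954 = 0.3391
Extrapolate from 81.0 m to 103.0 m: V₃ = 60.0 × (103.0/81.0)^0.3391 = 60.0 × 1.0849 = 65.0935 knots

65.09 knots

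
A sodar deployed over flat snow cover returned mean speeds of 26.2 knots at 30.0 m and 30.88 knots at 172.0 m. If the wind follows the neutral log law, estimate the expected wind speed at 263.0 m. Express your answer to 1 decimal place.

Log law: V ∝ ln(z/z₀). From the pair, with r = V₁/V₂ = 0.84845,
ln z₀ = (ln z₁ − r·ln z₂)/(1 − r) = (3.4012 − 0.84845×5.1475)/0.15155 = -6.3751 → z₀ = 0.001703 m
V₃ = V₁ · ln(z₃/z₀)/ln(z₁/z₀) = 26.2 × 11.9472/9.7763 = 32.0181 knots

32.0 knots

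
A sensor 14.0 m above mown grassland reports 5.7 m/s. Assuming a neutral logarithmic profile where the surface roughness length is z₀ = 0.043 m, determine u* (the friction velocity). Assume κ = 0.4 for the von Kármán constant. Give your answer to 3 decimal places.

Log law: V(z) = (u*/κ) · ln(z/z₀) ⇒ u* = κ · V / ln(z/z₀)
u* = 0.4 × 5.7 / ln(14.0/0.043) = 0.4 × 5.7 / 5.7856
   = 2.2800 / 5.7856 = 0.3941 m/s

u* ≈ 0.394 m/s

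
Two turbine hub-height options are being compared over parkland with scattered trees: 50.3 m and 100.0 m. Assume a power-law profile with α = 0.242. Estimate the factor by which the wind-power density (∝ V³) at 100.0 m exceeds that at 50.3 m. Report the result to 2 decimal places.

1.65

Speed ratio: V_B/V_A = (z_B/z_A)^α = (100.0/50.3)^0.242 = (1.9881)^0.242 = 1.18092
Power-density ratio: P_B/P_A = (V_B/V_A)³ = (1.18092)³ = 1.64688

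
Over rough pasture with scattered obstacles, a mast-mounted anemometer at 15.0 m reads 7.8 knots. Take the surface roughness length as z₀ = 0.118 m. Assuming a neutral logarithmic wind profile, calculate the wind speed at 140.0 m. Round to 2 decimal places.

Log law: V(z) ∝ ln(z/z₀), so V₂/V₁ = ln(z₂/z₀) / ln(z₁/z₀).
ln(140.0/0.118) = 7.0787, ln(15.0/0.118) = 4.8451
V₂ = 7.8 × 7.0787/4.8451 = 7.8 × 1.4610 = 11.3958 knots

11.40 knots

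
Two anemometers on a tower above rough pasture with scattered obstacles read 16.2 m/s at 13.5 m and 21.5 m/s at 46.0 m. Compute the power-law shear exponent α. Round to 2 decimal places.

α ≈ 0.23

Power law: V₂/V₁ = (z₂/z₁)^α ⇒ α = ln(V₂/V₁) / ln(z₂/z₁)
α = ln(21.5/16.2) / ln(46.0/13.5) = ln(1.3272) / ln(3.4074)
  = 0.28304 / 1.22595 = 0.23088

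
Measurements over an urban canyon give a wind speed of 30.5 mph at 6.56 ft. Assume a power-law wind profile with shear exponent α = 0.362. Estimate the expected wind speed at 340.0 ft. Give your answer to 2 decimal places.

Power-law profile: V₂ = V₁ · (z₂/z₁)^α
V₂ = 30.5 × (340.0/6.56)^0.362 = 30.5 × (51.8293)^0.362
    = 30.5 × 4.1752 = 127.3433 mph

127.34 mph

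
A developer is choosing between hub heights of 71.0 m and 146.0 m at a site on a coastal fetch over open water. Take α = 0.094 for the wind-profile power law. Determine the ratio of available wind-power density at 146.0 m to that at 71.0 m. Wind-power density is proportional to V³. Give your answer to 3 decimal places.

1.225

Speed ratio: V_B/V_A = (z_B/z_A)^α = (146.0/71.0)^0.094 = (2.0563)^0.094 = 1.07012
Power-density ratio: P_B/P_A = (V_B/V_A)³ = (1.07012)³ = 1.22544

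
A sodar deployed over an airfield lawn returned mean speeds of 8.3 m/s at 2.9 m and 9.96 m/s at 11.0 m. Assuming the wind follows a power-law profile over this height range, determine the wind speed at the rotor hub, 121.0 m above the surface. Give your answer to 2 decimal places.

13.83 m/s

First find α: α = ln(V₂/V₁)/ln(z₂/z₁) = ln(9.96/8.3)/ln(11.0/2.9) = 0.18232/1.33318 = 0.1368
Extrapolate from 11.0 m to 121.0 m: V₃ = 9.96 × (121.0/11.0)^0.1368 = 9.96 × 1.3881 = 13.8254 m/s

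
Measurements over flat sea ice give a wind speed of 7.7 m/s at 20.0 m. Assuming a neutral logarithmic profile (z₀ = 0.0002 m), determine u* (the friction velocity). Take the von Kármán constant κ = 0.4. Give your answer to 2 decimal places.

Log law: V(z) = (u*/κ) · ln(z/z₀) ⇒ u* = κ · V / ln(z/z₀)
u* = 0.4 × 7.7 / ln(20.0/0.0002) = 0.4 × 7.7 / 11.5129
   = 3.0800 / 11.5129 = 0.2675 m/s

u* ≈ 0.27 m/s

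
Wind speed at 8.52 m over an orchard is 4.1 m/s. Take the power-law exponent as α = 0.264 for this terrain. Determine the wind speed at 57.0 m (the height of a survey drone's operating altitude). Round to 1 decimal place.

Power-law profile: V₂ = V₁ · (z₂/z₁)^α
V₂ = 4.1 × (57.0/8.52)^0.264 = 4.1 × (6.6901)^0.264
    = 4.1 × 1.6516 = 6.7717 m/s

6.8 m/s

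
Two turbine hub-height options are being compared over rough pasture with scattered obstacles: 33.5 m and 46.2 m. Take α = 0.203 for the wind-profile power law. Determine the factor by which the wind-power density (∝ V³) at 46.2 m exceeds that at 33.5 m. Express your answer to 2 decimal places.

Speed ratio: V_B/V_A = (z_B/z_A)^α = (46.2/33.5)^0.203 = (1.3791)^0.203 = 1.06743
Power-density ratio: P_B/P_A = (V_B/V_A)³ = (1.06743)³ = 1.21623

1.22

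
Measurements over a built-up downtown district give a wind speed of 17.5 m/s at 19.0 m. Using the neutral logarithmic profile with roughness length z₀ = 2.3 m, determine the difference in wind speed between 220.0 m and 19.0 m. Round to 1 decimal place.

Log law: V₂ = V₁ · ln(z₂/z₀)/ln(z₁/z₀) = 17.5 × 4.5607/2.1115 = 37.7985 m/s
ΔV = 37.7985 − 17.5 = 20.2985 m/s

20.3 m/s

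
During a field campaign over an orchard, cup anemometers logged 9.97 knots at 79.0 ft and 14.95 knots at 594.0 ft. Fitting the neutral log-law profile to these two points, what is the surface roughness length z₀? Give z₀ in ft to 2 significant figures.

Log law: V(z) ∝ ln(z/z₀). With r = V₁/V₂ = 9.97/14.95 = 0.66689,
r · ln(z₂/z₀) = ln(z₁/z₀) ⇒ ln z₀ = (ln z₁ − r·ln z₂)/(1 − r)
ln z₀ = (4.36945 − 0.66689×6.38688) / 0.33311 = 0.3305
z₀ = exp(0.3305) = 1.392 ft

z₀ ≈ 1.4 ft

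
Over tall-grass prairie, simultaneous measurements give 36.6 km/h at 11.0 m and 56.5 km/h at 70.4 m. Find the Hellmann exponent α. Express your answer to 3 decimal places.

Power law: V₂/V₁ = (z₂/z₁)^α ⇒ α = ln(V₂/V₁) / ln(z₂/z₁)
α = ln(56.5/36.6) / ln(70.4/11.0) = ln(1.5437) / ln(6.4000)
  = 0.43419 / 1.85630 = 0.23390

α ≈ 0.234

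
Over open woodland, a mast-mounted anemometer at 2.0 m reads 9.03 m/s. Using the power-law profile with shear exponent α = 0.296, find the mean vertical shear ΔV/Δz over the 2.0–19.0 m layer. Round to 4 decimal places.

0.5031 m/s/m

Power law: V₂ = V₁ · (z₂/z₁)^α = 9.03 × (9.5000)^0.296 = 17.5830 m/s
ΔV/Δz = (17.5830 − 9.03)/(19.0 − 2.0) = 8.5530/17.0000 = 0.50312 m/s/m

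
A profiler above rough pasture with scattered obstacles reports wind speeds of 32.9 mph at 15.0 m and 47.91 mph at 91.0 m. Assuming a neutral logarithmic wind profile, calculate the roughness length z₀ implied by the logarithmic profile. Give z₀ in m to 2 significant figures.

Log law: V(z) ∝ ln(z/z₀). With r = V₁/V₂ = 32.9/47.91 = 0.68670,
r · ln(z₂/z₀) = ln(z₁/z₀) ⇒ ln z₀ = (ln z₁ − r·ln z₂)/(1 − r)
ln z₀ = (2.70805 − 0.68670×4.51086) / 0.31330 = -1.2435
z₀ = exp(-1.2435) = 0.2884 m

z₀ ≈ 0.29 m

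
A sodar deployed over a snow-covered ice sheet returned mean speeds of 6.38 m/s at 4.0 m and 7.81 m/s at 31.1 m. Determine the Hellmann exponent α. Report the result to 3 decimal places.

α ≈ 0.099

Power law: V₂/V₁ = (z₂/z₁)^α ⇒ α = ln(V₂/V₁) / ln(z₂/z₁)
α = ln(7.81/6.38) / ln(31.1/4.0) = ln(1.2241) / ln(7.7750)
  = 0.20224 / 2.05091 = 0.09861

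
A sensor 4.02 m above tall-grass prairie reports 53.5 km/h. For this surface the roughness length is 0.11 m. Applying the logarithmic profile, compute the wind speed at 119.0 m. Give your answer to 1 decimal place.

103.9 km/h

Log law: V(z) ∝ ln(z/z₀), so V₂/V₁ = ln(z₂/z₀) / ln(z₁/z₀).
ln(119.0/0.11) = 6.9864, ln(4.02/0.11) = 3.5986
V₂ = 53.5 × 6.9864/3.5986 = 53.5 × 1.9414 = 103.8673 km/h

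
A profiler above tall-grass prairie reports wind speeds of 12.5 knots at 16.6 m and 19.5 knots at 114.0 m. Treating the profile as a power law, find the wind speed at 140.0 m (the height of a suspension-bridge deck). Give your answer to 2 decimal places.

20.45 knots

First find α: α = ln(V₂/V₁)/ln(z₂/z₁) = ln(19.5/12.5)/ln(114.0/16.6) = 0.44469/1.92680 = 0.2308
Extrapolate from 114.0 m to 140.0 m: V₃ = 19.5 × (140.0/114.0)^0.2308 = 19.5 × 1.0486 = 20.4469 knots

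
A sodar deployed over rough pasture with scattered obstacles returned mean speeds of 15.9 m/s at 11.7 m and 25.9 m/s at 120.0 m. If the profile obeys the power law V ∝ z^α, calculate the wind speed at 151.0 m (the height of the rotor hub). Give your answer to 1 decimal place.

27.2 m/s

First find α: α = ln(V₂/V₁)/ln(z₂/z₁) = ln(25.9/15.9)/ln(120.0/11.7) = 0.48792/2.32790 = 0.2096
Extrapolate from 120.0 m to 151.0 m: V₃ = 25.9 × (151.0/120.0)^0.2096 = 25.9 × 1.0493 = 27.1780 m/s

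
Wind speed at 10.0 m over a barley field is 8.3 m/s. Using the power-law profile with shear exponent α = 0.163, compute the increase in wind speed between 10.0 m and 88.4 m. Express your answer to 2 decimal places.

Power law: V₂ = V₁ · (z₂/z₁)^α = 8.3 × (8.8400)^0.163 = 11.8399 m/s
ΔV = 11.8399 − 8.3 = 3.5399 m/s

3.54 m/s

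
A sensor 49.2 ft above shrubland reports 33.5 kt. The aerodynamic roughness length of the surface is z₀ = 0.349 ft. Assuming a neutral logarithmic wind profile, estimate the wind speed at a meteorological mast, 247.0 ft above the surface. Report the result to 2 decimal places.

Log law: V(z) ∝ ln(z/z₀), so V₂/V₁ = ln(z₂/z₀) / ln(z₁/z₀).
ln(247.0/0.349) = 6.5621, ln(49.2/0.349) = 4.9486
V₂ = 33.5 × 6.5621/4.9486 = 33.5 × 1.3261 = 44.4228 kt

44.42 kt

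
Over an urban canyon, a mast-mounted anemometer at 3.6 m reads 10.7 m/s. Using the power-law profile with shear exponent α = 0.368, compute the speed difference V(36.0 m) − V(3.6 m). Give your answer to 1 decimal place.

Power law: V₂ = V₁ · (z₂/z₁)^α = 10.7 × (10.0000)^0.368 = 24.9680 m/s
ΔV = 24.9680 − 10.7 = 14.2680 m/s

14.3 m/s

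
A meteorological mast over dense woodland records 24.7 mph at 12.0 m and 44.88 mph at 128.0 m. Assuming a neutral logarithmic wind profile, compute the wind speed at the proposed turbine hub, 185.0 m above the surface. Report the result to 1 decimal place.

Log law: V ∝ ln(z/z₀). From the pair, with r = V₁/V₂ = 0.55036,
ln z₀ = (ln z₁ − r·ln z₂)/(1 − r) = (2.4849 − 0.55036×4.8520)/0.44964 = -0.4124 → z₀ = 0.6620 m
V₃ = V₁ · ln(z₃/z₀)/ln(z₁/z₀) = 24.7 × 5.6328/2.8973 = 48.0200 mph

48.0 mph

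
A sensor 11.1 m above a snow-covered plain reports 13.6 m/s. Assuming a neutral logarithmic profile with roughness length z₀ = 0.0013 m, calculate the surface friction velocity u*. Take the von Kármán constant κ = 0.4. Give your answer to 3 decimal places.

u* ≈ 0.601 m/s

Log law: V(z) = (u*/κ) · ln(z/z₀) ⇒ u* = κ · V / ln(z/z₀)
u* = 0.4 × 13.6 / ln(11.1/0.0013) = 0.4 × 13.6 / 9.0523
   = 5.4400 / 9.0523 = 0.6009 m/s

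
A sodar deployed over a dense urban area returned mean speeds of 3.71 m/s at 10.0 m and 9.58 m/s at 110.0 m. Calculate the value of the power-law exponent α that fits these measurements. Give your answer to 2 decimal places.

Power law: V₂/V₁ = (z₂/z₁)^α ⇒ α = ln(V₂/V₁) / ln(z₂/z₁)
α = ln(9.58/3.71) / ln(110.0/10.0) = ln(2.5822) / ln(11.0000)
  = 0.94865 / 2.39790 = 0.39562

α ≈ 0.40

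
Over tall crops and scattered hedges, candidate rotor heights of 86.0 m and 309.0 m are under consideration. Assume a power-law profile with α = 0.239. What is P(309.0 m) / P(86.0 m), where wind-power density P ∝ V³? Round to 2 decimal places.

Speed ratio: V_B/V_A = (z_B/z_A)^α = (309.0/86.0)^0.239 = (3.5930)^0.239 = 1.35755
Power-density ratio: P_B/P_A = (V_B/V_A)³ = (1.35755)³ = 2.50187

2.50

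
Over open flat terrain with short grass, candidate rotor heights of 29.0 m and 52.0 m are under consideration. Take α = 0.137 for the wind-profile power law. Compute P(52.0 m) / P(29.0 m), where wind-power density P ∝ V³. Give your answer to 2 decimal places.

Speed ratio: V_B/V_A = (z_B/z_A)^α = (52.0/29.0)^0.137 = (1.7931)^0.137 = 1.08329
Power-density ratio: P_B/P_A = (V_B/V_A)³ = (1.08329)³ = 1.27125

1.27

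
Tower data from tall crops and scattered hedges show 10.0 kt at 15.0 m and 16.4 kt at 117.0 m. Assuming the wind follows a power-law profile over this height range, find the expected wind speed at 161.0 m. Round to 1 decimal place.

First find α: α = ln(V₂/V₁)/ln(z₂/z₁) = ln(16.4/10.0)/ln(117.0/15.0) = 0.49470/2.05412 = 0.2408
Extrapolate from 117.0 m to 161.0 m: V₃ = 16.4 × (161.0/117.0)^0.2408 = 16.4 × 1.0799 = 17.7106 kt

17.7 kt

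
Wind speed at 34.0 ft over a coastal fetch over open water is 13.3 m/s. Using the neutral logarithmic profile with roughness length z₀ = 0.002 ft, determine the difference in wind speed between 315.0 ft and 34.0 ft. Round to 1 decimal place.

3.0 m/s

Log law: V₂ = V₁ · ln(z₂/z₀)/ln(z₁/z₀) = 13.3 × 11.9672/9.7410 = 16.3396 m/s
ΔV = 16.3396 − 13.3 = 3.0396 m/s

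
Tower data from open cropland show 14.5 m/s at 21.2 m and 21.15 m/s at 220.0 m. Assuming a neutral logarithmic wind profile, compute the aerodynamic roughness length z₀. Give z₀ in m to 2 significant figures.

z₀ ≈ 0.13 m

Log law: V(z) ∝ ln(z/z₀). With r = V₁/V₂ = 14.5/21.15 = 0.68558,
r · ln(z₂/z₀) = ln(z₁/z₀) ⇒ ln z₀ = (ln z₁ − r·ln z₂)/(1 − r)
ln z₀ = (3.05400 − 0.68558×5.39363) / 0.31442 = -2.0474
z₀ = exp(-2.0474) = 0.1291 m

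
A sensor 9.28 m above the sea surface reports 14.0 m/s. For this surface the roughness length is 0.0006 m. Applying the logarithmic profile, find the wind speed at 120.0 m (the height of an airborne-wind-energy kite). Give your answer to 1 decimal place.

Log law: V(z) ∝ ln(z/z₀), so V₂/V₁ = ln(z₂/z₀) / ln(z₁/z₀).
ln(120.0/0.0006) = 12.2061, ln(9.28/0.0006) = 9.6464
V₂ = 14.0 × 12.2061/9.6464 = 14.0 × 1.2653 = 17.7148 m/s

17.7 m/s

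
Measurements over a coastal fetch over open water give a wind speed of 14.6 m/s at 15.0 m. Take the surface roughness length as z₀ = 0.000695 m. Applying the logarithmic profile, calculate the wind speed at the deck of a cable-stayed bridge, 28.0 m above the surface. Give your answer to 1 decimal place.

Log law: V(z) ∝ ln(z/z₀), so V₂/V₁ = ln(z₂/z₀) / ln(z₁/z₀).
ln(28.0/0.000695) = 10.6038, ln(15.0/0.000695) = 9.9796
V₂ = 14.6 × 10.6038/9.9796 = 14.6 × 1.0625 = 15.5131 m/s

15.5 m/s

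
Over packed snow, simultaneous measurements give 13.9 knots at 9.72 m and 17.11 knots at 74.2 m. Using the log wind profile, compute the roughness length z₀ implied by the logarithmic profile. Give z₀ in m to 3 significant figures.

Log law: V(z) ∝ ln(z/z₀). With r = V₁/V₂ = 13.9/17.11 = 0.81239,
r · ln(z₂/z₀) = ln(z₁/z₀) ⇒ ln z₀ = (ln z₁ − r·ln z₂)/(1 − r)
ln z₀ = (2.27419 − 0.81239×4.30676) / 0.18761 = -6.5273
z₀ = exp(-6.5273) = 0.001463 m

z₀ ≈ 0.00146 m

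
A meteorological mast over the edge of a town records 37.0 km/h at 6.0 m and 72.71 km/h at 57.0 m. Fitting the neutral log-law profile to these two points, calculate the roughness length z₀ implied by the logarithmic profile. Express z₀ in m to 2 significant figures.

Log law: V(z) ∝ ln(z/z₀). With r = V₁/V₂ = 37.0/72.71 = 0.50887,
r · ln(z₂/z₀) = ln(z₁/z₀) ⇒ ln z₀ = (ln z₁ − r·ln z₂)/(1 − r)
ln z₀ = (1.79176 − 0.50887×4.04305) / 0.49113 = -0.5409
z₀ = exp(-0.5409) = 0.5822 m

z₀ ≈ 0.58 m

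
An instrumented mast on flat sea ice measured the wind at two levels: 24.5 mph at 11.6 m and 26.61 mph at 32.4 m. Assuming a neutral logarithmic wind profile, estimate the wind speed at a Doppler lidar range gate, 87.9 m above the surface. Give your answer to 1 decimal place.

Log law: V ∝ ln(z/z₀). From the pair, with r = V₁/V₂ = 0.92071,
ln z₀ = (ln z₁ − r·ln z₂)/(1 − r) = (2.4510 − 0.92071×3.4782)/0.07929 = -9.4757 → z₀ = 0.00007670 m
V₃ = V₁ · ln(z₃/z₀)/ln(z₁/z₀) = 24.5 × 13.9519/11.9267 = 28.6602 mph

28.7 mph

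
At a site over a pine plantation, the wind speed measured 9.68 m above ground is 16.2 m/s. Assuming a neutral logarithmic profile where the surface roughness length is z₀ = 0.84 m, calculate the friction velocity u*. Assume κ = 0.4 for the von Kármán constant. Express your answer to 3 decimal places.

u* ≈ 2.651 m/s

Log law: V(z) = (u*/κ) · ln(z/z₀) ⇒ u* = κ · V / ln(z/z₀)
u* = 0.4 × 16.2 / ln(9.68/0.84) = 0.4 × 16.2 / 2.4444
   = 6.4800 / 2.4444 = 2.6509 m/s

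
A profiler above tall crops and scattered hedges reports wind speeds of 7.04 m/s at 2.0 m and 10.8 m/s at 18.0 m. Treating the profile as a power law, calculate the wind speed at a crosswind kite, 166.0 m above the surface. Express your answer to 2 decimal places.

First find α: α = ln(V₂/V₁)/ln(z₂/z₁) = ln(10.8/7.04)/ln(18.0/2.0) = 0.42794/2.19722 = 0.1948
Extrapolate from 18.0 m to 166.0 m: V₃ = 10.8 × (166.0/18.0)^0.1948 = 10.8 × 1.5414 = 16.6471 m/s

16.65 m/s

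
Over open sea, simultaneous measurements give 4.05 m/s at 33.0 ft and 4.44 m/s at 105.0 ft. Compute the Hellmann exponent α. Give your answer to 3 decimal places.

α ≈ 0.079

Power law: V₂/V₁ = (z₂/z₁)^α ⇒ α = ln(V₂/V₁) / ln(z₂/z₁)
α = ln(4.44/4.05) / ln(105.0/33.0) = ln(1.0963) / ln(3.1818)
  = 0.09194 / 1.15745 = 0.07943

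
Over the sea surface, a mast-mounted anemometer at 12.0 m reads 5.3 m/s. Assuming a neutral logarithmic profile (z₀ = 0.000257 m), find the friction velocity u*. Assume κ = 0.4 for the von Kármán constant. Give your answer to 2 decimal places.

u* ≈ 0.20 m/s

Log law: V(z) = (u*/κ) · ln(z/z₀) ⇒ u* = κ · V / ln(z/z₀)
u* = 0.4 × 5.3 / ln(12.0/0.000257) = 0.4 × 5.3 / 10.7513
   = 2.1200 / 10.7513 = 0.1972 m/s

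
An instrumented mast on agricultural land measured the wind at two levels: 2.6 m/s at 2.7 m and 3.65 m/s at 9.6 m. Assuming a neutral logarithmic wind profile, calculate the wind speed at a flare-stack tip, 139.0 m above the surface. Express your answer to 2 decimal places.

5.86 m/s

Log law: V ∝ ln(z/z₀). From the pair, with r = V₁/V₂ = 0.71233,
ln z₀ = (ln z₁ − r·ln z₂)/(1 − r) = (0.9933 − 0.71233×2.2618)/0.28767 = -2.1478 → z₀ = 0.1167 m
V₃ = V₁ · ln(z₃/z₀)/ln(z₁/z₀) = 2.6 × 7.0823/3.1411 = 5.8623 m/s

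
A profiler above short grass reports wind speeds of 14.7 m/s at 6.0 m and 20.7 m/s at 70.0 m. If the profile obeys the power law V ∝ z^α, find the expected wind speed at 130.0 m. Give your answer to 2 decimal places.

22.56 m/s

First find α: α = ln(V₂/V₁)/ln(z₂/z₁) = ln(20.7/14.7)/ln(70.0/6.0) = 0.34229/2.45674 = 0.1393
Extrapolate from 70.0 m to 130.0 m: V₃ = 20.7 × (130.0/70.0)^0.1393 = 20.7 × 1.0901 = 22.5646 m/s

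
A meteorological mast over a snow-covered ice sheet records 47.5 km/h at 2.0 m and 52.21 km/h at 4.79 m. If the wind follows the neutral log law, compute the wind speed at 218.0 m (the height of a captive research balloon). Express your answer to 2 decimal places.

72.80 km/h

Log law: V ∝ ln(z/z₀). From the pair, with r = V₁/V₂ = 0.90979,
ln z₀ = (ln z₁ − r·ln z₂)/(1 − r) = (0.6931 − 0.90979×1.5665)/0.09021 = -8.1149 → z₀ = 0.0002991 m
V₃ = V₁ · ln(z₃/z₀)/ln(z₁/z₀) = 47.5 × 13.4994/8.8080 = 72.7996 km/h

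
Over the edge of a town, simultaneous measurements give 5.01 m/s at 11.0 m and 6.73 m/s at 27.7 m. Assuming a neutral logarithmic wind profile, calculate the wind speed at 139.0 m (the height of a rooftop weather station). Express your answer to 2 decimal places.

Log law: V ∝ ln(z/z₀). From the pair, with r = V₁/V₂ = 0.74443,
ln z₀ = (ln z₁ − r·ln z₂)/(1 − r) = (2.3979 − 0.74443×3.3214)/0.25557 = -0.2922 → z₀ = 0.7466 m
V₃ = V₁ · ln(z₃/z₀)/ln(z₁/z₀) = 5.01 × 5.2266/2.6901 = 9.7341 m/s

9.73 m/s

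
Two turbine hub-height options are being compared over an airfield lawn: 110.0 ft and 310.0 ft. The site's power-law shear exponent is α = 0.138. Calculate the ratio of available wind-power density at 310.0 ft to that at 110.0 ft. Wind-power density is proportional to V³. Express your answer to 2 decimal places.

1.54

Speed ratio: V_B/V_A = (z_B/z_A)^α = (310.0/110.0)^0.138 = (2.8182)^0.138 = 1.15371
Power-density ratio: P_B/P_A = (V_B/V_A)³ = (1.15371)³ = 1.53563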